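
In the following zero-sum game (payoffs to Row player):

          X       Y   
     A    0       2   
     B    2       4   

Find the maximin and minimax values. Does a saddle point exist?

Maximin = 2, Minimax = 2, Saddle: True

Work:
Row minimums: [0, 2] → maximin = 2
Column maximums: [2, 4] → minimax = 2
Saddle point exists! Game value = 2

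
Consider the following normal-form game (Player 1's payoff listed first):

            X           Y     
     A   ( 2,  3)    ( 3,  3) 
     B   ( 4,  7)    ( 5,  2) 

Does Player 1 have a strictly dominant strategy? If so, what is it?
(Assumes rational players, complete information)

Yes, Player 1's strictly dominant strategy is B

Work:
A strategy strictly dominates another if it gives a strictly higher payoff against every opponent action. Compare each pair of P1's strategies column-by-column:
  A vs B: [2 vs 4, 3 vs 5] → A does not strictly dominate B (column X: 2 ≤ 4)
  B vs A: [4 vs 2, 5 vs 3] → B strictly dominates A
B strictly dominates every other strategy → strictly dominant.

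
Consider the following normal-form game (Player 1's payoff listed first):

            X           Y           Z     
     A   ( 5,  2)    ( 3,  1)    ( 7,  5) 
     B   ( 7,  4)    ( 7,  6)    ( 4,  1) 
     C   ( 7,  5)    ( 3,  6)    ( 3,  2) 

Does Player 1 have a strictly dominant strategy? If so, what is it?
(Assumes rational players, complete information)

No strictly dominant strategy exists for Player 1

Work:
A strategy strictly dominates another if it gives a strictly higher payoff against every opponent action. Compare each pair of P1's strategies column-by-column:
  A vs B: [5 vs 7, 3 vs 7, 7 vs 4] → A does not strictly dominate B (column X: 5 ≤ 7)
  A vs C: [5 vs 7, 3 vs 3, 7 vs 3] → A does not strictly dominate C (column X: 5 ≤ 7)
  B vs A: [7 vs 5, 7 vs 3, 4 vs 7] → B does not strictly dominate A (column Z: 4 ≤ 7)
  B vs C: [7 vs 7, 7 vs 3, 4 vs 3] → B does not strictly dominate C (column X: 7 ≤ 7)
  C vs A: [7 vs 5, 3 vs 3, 3 vs 7] → C does not strictly dominate A (column Y: 3 ≤ 3)
  C vs B: [7 vs 7, 3 vs 7, 3 vs 4] → C does not strictly dominate B (column X: 7 ≤ 7)
No single strategy strictly dominates all others → no strictly dominant strategy.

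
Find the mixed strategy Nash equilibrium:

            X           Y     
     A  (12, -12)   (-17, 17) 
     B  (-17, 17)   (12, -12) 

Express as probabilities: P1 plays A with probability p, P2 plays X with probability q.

p = 0.5, q = 0.5

Work:
Find probabilities that make opponent indifferent:
P2 chooses q to make P1 indifferent between A and B
P1 chooses p to make P2 indifferent between X and Y
Mixed NE: P1 plays (A: 0.5, B: 0.5), P2 plays (X: 0.5, Y: 0.5)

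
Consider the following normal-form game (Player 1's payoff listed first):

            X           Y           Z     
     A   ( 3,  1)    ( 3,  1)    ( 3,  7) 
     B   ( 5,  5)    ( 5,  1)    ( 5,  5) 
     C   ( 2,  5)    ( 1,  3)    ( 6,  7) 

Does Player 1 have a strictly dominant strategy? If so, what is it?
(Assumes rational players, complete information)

No strictly dominant strategy exists for Player 1

Work:
A strategy strictly dominates another if it gives a strictly higher payoff against every opponent action. Compare each pair of P1's strategies column-by-column:
  A vs B: [3 vs 5, 3 vs 5, 3 vs 5] → A does not strictly dominate B (column X: 3 ≤ 5)
  A vs C: [3 vs 2, 3 vs 1, 3 vs 6] → A does not strictly dominate C (column Z: 3 ≤ 6)
  B vs A: [5 vs 3, 5 vs 3, 5 vs 3] → B strictly dominates A
  B vs C: [5 vs 2, 5 vs 1, 5 vs 6] → B does not strictly dominate C (column Z: 5 ≤ 6)
  C vs A: [2 vs 3, 1 vs 3, 6 vs 3] → C does not strictly dominate A (column X: 2 ≤ 3)
  C vs B: [2 vs 5, 1 vs 5, 6 vs 5] → C does not strictly dominate B (column X: 2 ≤ 5)
No single strategy strictly dominates all others → no strictly dominant strategy.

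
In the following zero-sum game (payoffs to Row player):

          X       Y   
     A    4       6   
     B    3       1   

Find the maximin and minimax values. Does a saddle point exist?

Maximin = 4, Minimax = 4, Saddle: True

Work:
Row minimums: [4, 1] → maximin = 4
Column maximums: [4, 6] → minimax = 4
Saddle point exists! Game value = 4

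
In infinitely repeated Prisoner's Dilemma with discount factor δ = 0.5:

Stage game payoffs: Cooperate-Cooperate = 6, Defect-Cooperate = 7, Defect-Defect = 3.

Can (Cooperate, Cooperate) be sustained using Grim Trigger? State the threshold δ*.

δ* = 0.25; since δ = 0.5 ≥ 0.25, cooperation can be sustained

Work:
For Grim Trigger:
Cooperate forever: 6/(1-δ)
Defect then punished: 7 + 3·δ/(1-δ)
Need: 6/(1-δ) ≥ 7 + 3·δ/(1-δ)
Solving: δ ≥ (T-R)/(T-P) = (7-6)/(7-3) = 0.25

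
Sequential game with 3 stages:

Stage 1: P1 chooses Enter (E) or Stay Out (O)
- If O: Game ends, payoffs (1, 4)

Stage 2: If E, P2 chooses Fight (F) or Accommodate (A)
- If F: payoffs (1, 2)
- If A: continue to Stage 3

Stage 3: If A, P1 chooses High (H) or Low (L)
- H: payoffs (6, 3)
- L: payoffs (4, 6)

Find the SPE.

SPE: (E, A, H); Outcome (6, 3)

Work:
Stage 3: P1 chooses H (6 vs 4)
Stage 2: P2: F->2, A->3 (anticipating H). Choose A
Stage 1: P1: O->1, E->6 (anticipating A, H). Choose E
SPE path: E -> A -> H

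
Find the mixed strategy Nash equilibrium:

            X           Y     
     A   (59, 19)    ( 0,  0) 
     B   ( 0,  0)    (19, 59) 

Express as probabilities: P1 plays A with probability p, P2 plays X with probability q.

p = 0.7564, q = 0.2436

Work:
Find probabilities that make opponent indifferent:
P2 chooses q to make P1 indifferent between A and B
P1 chooses p to make P2 indifferent between X and Y
Mixed NE: P1 plays (A: 0.7564, B: 0.2436), P2 plays (X: 0.2436, Y: 0.7564)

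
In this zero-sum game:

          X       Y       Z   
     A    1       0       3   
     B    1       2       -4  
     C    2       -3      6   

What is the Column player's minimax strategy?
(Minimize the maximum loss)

Column should play X or Y (all achieve the minimum), value = 2

Work:
Column player minimizes Row's maximum payoff:
Column X: max payoff to Row = 2
Column Y: max payoff to Row = 2
Column Z: max payoff to Row = 6
Minimum is 2, achieved by columns X, Y (tied).
Each of X or Y is a minimax strategy.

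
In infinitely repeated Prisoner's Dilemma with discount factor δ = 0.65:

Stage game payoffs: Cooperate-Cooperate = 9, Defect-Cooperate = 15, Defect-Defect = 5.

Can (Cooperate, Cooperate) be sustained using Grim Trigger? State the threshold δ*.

δ* = 0.6; since δ = 0.65 ≥ 0.6, cooperation can be sustained

Work:
For Grim Trigger:
Cooperate forever: 9/(1-δ)
Defect then punished: 15 + 5·δ/(1-δ)
Need: 9/(1-δ) ≥ 15 + 5·δ/(1-δ)
Solving: δ ≥ (T-R)/(T-P) = (15-9)/(15-5) = 0.6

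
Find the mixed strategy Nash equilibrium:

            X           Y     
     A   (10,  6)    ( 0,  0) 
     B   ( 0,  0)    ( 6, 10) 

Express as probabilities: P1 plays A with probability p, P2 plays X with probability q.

p = 0.625, q = 0.375

Work:
Find probabilities that make opponent indifferent:
P2 chooses q to make P1 indifferent between A and B
P1 chooses p to make P2 indifferent between X and Y
Mixed NE: P1 plays (A: 0.625, B: 0.375), P2 plays (X: 0.375, Y: 0.625)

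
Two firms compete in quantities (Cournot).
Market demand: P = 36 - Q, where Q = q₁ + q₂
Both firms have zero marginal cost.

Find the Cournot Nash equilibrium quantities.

q₁* = q₂* = 12.0; P* = 12.0

Work:
Profit: π_i = P·q_i = (a - q_i - q_j)·q_i
FOC: ∂π_i/∂q_i = a - 2q_i - q_j = 0
Reaction function: q_i = (36 - q_j)/2
Symmetry: q* = 36/3 = 12.0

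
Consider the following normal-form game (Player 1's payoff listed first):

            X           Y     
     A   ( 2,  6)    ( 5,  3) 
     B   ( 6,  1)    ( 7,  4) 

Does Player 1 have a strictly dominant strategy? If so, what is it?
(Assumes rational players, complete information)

Yes, Player 1's strictly dominant strategy is B

Work:
A strategy strictly dominates another if it gives a strictly higher payoff against every opponent action. Compare each pair of P1's strategies column-by-column:
  A vs B: [2 vs 6, 5 vs 7] → A does not strictly dominate B (column X: 2 ≤ 6)
  B vs A: [6 vs 2, 7 vs 5] → B strictly dominates A
B strictly dominates every other strategy → strictly dominant.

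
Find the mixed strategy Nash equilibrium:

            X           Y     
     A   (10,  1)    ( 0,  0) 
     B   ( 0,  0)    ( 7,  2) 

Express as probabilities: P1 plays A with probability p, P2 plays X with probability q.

p = 0.6667, q = 0.4118

Work:
Find probabilities that make opponent indifferent:
P2 chooses q to make P1 indifferent between A and B
P1 chooses p to make P2 indifferent between X and Y
Mixed NE: P1 plays (A: 0.6667, B: 0.3333), P2 plays (X: 0.4118, Y: 0.5882)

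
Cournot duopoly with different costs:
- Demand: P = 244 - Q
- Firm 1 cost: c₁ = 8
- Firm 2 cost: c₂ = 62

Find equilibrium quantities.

q₁* = 96.67, q₂* = 42.67

Work:
Reaction: q₁ = (244 - 8 - q₂)/2
Reaction: q₂ = (244 - 62 - q₁)/2
Solve simultaneously:
q₁* = (244 - 2×8 + 62)/3 = 96.67
q₂* = (244 - 2×62 + 8)/3 = 42.67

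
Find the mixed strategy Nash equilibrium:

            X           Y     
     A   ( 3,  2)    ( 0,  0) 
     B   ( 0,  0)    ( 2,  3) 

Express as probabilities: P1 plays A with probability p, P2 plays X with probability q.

p = 0.6, q = 0.4

Work:
Find probabilities that make opponent indifferent:
P2 chooses q to make P1 indifferent between A and B
P1 chooses p to make P2 indifferent between X and Y
Mixed NE: P1 plays (A: 0.6, B: 0.4), P2 plays (X: 0.4, Y: 0.6)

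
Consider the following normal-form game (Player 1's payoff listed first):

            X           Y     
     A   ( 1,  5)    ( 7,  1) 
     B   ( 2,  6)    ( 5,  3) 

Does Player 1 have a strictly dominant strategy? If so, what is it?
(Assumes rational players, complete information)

No strictly dominant strategy exists for Player 1

Work:
A strategy strictly dominates another if it gives a strictly higher payoff against every opponent action. Compare each pair of P1's strategies column-by-column:
  A vs B: [1 vs 2, 7 vs 5] → A does not strictly dominate B (column X: 1 ≤ 2)
  B vs A: [2 vs 1, 5 vs 7] → B does not strictly dominate A (column Y: 5 ≤ 7)
No single strategy strictly dominates all others → no strictly dominant strategy.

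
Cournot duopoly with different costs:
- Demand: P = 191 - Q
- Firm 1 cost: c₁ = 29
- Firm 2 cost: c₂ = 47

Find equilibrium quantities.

q₁* = 60.0, q₂* = 42.0

Work:
Reaction: q₁ = (191 - 29 - q₂)/2
Reaction: q₂ = (191 - 47 - q₁)/2
Solve simultaneously:
q₁* = (191 - 2×29 + 47)/3 = 60.0
q₂* = (191 - 2×47 + 29)/3 = 42.0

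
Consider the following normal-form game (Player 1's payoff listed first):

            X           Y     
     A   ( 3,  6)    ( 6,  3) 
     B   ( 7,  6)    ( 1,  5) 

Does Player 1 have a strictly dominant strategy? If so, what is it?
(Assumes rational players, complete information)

No strictly dominant strategy exists for Player 1

Work:
A strategy strictly dominates another if it gives a strictly higher payoff against every opponent action. Compare each pair of P1's strategies column-by-column:
  A vs B: [3 vs 7, 6 vs 1] → A does not strictly dominate B (column X: 3 ≤ 7)
  B vs A: [7 vs 3, 1 vs 6] → B does not strictly dominate A (column Y: 1 ≤ 6)
No single strategy strictly dominates all others → no strictly dominant strategy.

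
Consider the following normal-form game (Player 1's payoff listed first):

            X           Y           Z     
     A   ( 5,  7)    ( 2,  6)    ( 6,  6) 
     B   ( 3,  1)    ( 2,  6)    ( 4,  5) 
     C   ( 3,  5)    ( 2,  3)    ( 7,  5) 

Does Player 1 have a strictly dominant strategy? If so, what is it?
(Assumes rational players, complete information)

No strictly dominant strategy exists for Player 1

Work:
A strategy strictly dominates another if it gives a strictly higher payoff against every opponent action. Compare each pair of P1's strategies column-by-column:
  A vs B: [5 vs 3, 2 vs 2, 6 vs 4] → A does not strictly dominate B (column Y: 2 ≤ 2)
  A vs C: [5 vs 3, 2 vs 2, 6 vs 7] → A does not strictly dominate C (column Y: 2 ≤ 2)
  B vs A: [3 vs 5, 2 vs 2, 4 vs 6] → B does not strictly dominate A (column X: 3 ≤ 5)
  B vs C: [3 vs 3, 2 vs 2, 4 vs 7] → B does not strictly dominate C (column X: 3 ≤ 3)
  C vs A: [3 vs 5, 2 vs 2, 7 vs 6] → C does not strictly dominate A (column X: 3 ≤ 5)
  C vs B: [3 vs 3, 2 vs 2, 7 vs 4] → C does not strictly dominate B (column X: 3 ≤ 3)
No single strategy strictly dominates all others → no strictly dominant strategy.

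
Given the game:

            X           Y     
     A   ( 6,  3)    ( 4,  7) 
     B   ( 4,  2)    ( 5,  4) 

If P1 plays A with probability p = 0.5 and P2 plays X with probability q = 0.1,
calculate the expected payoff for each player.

E[P1] = 4.55, E[P2] = 5.2

Work:
E[P1] = p·q·π₁(A,X) + p·(1-q)·π₁(A,Y) + (1-p)·q·π₁(B,X) + (1-p)·(1-q)·π₁(B,Y)
= 0.5·0.1·6 + 0.5·0.9·4 + 0.5·0.1·4 + 0.5·0.9·5
= 4.55

E[P2] = 5.2 (similar calculation)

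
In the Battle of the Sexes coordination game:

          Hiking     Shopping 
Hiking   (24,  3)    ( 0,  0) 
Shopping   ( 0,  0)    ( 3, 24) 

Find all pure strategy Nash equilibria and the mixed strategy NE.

Pure NE: (Hiking, Hiking) and (Shopping, Shopping); Mixed NE: p = 0.8889, q = 0.1111

Work:
Check pure NE:
(Hiking, Hiking): (24, 3) - no unilateral deviation beneficial
(Shopping, Shopping): (3, 24) - no unilateral deviation beneficial
Mixed NE: P1 plays Hiking with p = 0.8889, P2 plays Hiking with q = 0.1111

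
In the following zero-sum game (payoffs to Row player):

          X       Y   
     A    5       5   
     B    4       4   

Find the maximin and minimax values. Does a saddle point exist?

Maximin = 5, Minimax = 5, Saddle: True

Work:
Row minimums: [5, 4] → maximin = 5
Column maximums: [5, 5] → minimax = 5
Saddle point exists! Game value = 5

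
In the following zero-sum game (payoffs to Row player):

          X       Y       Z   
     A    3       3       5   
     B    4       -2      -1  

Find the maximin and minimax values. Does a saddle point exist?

Maximin = 3, Minimax = 3, Saddle: True

Work:
Row minimums: [3, -2] → maximin = 3
Column maximums: [4, 3, 5] → minimax = 3
Saddle point exists! Game value = 3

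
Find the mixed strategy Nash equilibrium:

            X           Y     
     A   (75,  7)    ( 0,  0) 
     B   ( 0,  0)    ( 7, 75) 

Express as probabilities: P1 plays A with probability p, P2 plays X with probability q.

p = 0.9146, q = 0.0854

Work:
Find probabilities that make opponent indifferent:
P2 chooses q to make P1 indifferent between A and B
P1 chooses p to make P2 indifferent between X and Y
Mixed NE: P1 plays (A: 0.9146, B: 0.0854), P2 plays (X: 0.0854, Y: 0.9146)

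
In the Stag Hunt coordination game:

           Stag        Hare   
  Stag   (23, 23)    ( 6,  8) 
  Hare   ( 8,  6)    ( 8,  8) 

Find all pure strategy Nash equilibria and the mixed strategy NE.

Pure NE: (Stag, Stag) and (Hare, Hare); Mixed NE: p = 0.1176, q = 0.1176

Work:
Check pure NE:
(Stag, Stag): (23, 23) - no unilateral deviation beneficial
(Hare, Hare): (8, 8) - no unilateral deviation beneficial
Mixed NE: P1 plays Stag with p = 0.1176, P2 plays Stag with q = 0.1176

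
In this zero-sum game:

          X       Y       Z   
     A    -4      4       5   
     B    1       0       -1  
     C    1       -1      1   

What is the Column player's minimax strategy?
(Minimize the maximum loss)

Column should play X, value = 1

Work:
Column player minimizes Row's maximum payoff:
Column X: max payoff to Row = 1
Column Y: max payoff to Row = 4
Column Z: max payoff to Row = 5
Minimum is 1, achieved by column X.
Minimax strategy: X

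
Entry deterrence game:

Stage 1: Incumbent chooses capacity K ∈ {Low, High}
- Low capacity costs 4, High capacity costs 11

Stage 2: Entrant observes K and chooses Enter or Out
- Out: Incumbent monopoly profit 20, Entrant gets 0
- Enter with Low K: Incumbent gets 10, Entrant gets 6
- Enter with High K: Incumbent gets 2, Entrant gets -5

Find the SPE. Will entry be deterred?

SPE: (High, Enter|Low, Out|High); Entry deterred. Incumbent net profit = 9

Work:
After Low K: Entrant enters (6 > 0)
After High K: Entrant stays out (-5 < 0)
Incumbent: Low → 10−4=6, High → 20−11=9
Incumbent chooses High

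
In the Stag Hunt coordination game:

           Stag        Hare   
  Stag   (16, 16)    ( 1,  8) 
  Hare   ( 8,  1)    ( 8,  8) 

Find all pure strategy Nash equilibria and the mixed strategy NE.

Pure NE: (Stag, Stag) and (Hare, Hare); Mixed NE: p = 0.4667, q = 0.4667

Work:
Check pure NE:
(Stag, Stag): (16, 16) - no unilateral deviation beneficial
(Hare, Hare): (8, 8) - no unilateral deviation beneficial
Mixed NE: P1 plays Stag with p = 0.4667, P2 plays Stag with q = 0.4667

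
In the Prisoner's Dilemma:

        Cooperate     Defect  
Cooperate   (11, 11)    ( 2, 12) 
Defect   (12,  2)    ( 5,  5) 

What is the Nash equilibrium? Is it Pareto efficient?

(Defect, Defect) is NE; not Pareto efficient

Work:
Defect dominates Cooperate for both players:
If P2 cooperates: Defect (12) > Cooperate (11)
If P2 defects: Defect (5) > Cooperate (2)
NE: (Defect, Defect) with payoff (5, 5)
But (Cooperate, Cooperate) = (11, 11) Pareto dominates (5, 5)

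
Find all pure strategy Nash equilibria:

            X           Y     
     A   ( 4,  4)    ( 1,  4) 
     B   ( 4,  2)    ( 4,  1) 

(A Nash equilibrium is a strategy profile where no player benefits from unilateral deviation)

Nash equilibrium: (A, X), (B, X)

Work:
Best responses:
  P1 vs X: payoffs [4, 4] → best response A/B (payoff 4)
  P1 vs Y: payoffs [1, 4] → best response B (payoff 4)
  P2 vs A: payoffs [4, 4] → best response X/Y (payoff 4)
  P2 vs B: payoffs [2, 1] → best response X (payoff 2)
Mutual best responses: (A,X), (B,X) → Nash equilibria.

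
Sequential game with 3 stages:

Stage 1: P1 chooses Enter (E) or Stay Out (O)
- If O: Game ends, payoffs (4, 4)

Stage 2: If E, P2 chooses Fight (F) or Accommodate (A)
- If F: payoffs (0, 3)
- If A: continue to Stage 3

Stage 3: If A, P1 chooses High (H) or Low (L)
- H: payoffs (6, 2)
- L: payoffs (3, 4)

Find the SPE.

SPE: (O, F, H); Outcome (4, 4)

Work:
Stage 3: P1 chooses H (6 vs 3)
Stage 2: P2: F->3, A->2 (anticipating H). Choose F
Stage 1: P1: O->4, E->0 (anticipating F, H). Choose O
SPE path: O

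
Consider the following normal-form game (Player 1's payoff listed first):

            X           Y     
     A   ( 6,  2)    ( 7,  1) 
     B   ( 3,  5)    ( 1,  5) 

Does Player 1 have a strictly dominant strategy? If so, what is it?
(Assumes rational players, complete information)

Yes, Player 1's strictly dominant strategy is A

Work:
A strategy strictly dominates another if it gives a strictly higher payoff against every opponent action. Compare each pair of P1's strategies column-by-column:
  A vs B: [6 vs 3, 7 vs 1] → A strictly dominates B
  B vs A: [3 vs 6, 1 vs 7] → B does not strictly dominate A (column X: 3 ≤ 6)
A strictly dominates every other strategy → strictly dominant.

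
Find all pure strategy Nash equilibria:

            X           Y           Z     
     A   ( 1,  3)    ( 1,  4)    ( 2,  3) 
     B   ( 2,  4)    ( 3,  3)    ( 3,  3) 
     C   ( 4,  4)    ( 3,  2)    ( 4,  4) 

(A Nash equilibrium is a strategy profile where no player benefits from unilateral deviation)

Nash equilibrium: (C, X), (C, Z)

Work:
Best responses:
  P1 vs X: payoffs [1, 2, 4] → best response C (payoff 4)
  P1 vs Y: payoffs [1, 3, 3] → best response B/C (payoff 3)
  P1 vs Z: payoffs [2, 3, 4] → best response C (payoff 4)
  P2 vs A: payoffs [3, 4, 3] → best response Y (payoff 4)
  P2 vs B: payoffs [4, 3, 3] → best response X (payoff 4)
  P2 vs C: payoffs [4, 2, 4] → best response X/Z (payoff 4)
Mutual best responses: (C,X), (C,Z) → Nash equilibria.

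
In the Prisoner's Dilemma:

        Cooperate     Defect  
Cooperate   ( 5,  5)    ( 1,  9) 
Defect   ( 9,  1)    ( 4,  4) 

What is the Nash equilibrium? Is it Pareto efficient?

(Defect, Defect) is NE; not Pareto efficient

Work:
Defect dominates Cooperate for both players:
If P2 cooperates: Defect (9) > Cooperate (5)
If P2 defects: Defect (4) > Cooperate (1)
NE: (Defect, Defect) with payoff (4, 4)
But (Cooperate, Cooperate) = (5, 5) Pareto dominates (4, 4)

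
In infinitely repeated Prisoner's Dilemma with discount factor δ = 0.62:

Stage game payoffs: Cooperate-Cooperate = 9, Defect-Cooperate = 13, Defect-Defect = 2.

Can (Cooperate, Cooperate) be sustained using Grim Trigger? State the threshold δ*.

δ* = 0.3636; since δ = 0.62 ≥ 0.3636, cooperation can be sustained

Work:
For Grim Trigger:
Cooperate forever: 9/(1-δ)
Defect then punished: 13 + 2·δ/(1-δ)
Need: 9/(1-δ) ≥ 13 + 2·δ/(1-δ)
Solving: δ ≥ (T-R)/(T-P) = (13-9)/(13-2) = 0.3636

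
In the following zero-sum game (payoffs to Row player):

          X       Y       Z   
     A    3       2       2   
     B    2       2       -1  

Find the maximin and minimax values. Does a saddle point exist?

Maximin = 2, Minimax = 2, Saddle: True

Work:
Row minimums: [2, -1] → maximin = 2
Column maximums: [3, 2, 2] → minimax = 2
Saddle point exists! Game value = 2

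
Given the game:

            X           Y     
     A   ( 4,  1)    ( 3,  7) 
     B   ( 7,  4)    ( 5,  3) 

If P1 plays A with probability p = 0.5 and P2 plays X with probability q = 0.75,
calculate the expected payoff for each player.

E[P1] = 5.125, E[P2] = 3.125

Work:
E[P1] = p·q·π₁(A,X) + p·(1-q)·π₁(A,Y) + (1-p)·q·π₁(B,X) + (1-p)·(1-q)·π₁(B,Y)
= 0.5·0.75·4 + 0.5·0.25·3 + 0.5·0.75·7 + 0.5·0.25·5
= 5.125

E[P2] = 3.125 (similar calculation)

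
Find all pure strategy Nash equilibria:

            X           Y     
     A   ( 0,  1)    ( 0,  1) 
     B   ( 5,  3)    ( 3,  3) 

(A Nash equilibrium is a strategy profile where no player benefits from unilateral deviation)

Nash equilibrium: (B, X), (B, Y)

Work:
Best responses:
  P1 vs X: payoffs [0, 5] → best response B (payoff 5)
  P1 vs Y: payoffs [0, 3] → best response B (payoff 3)
  P2 vs A: payoffs [1, 1] → best response X/Y (payoff 1)
  P2 vs B: payoffs [3, 3] → best response X/Y (payoff 3)
Mutual best responses: (B,X), (B,Y) → Nash equilibria.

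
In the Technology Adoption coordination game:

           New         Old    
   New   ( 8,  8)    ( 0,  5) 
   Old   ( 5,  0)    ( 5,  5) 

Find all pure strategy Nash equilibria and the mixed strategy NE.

Pure NE: (New, New) and (Old, Old); Mixed NE: p = 0.625, q = 0.625

Work:
Check pure NE:
(New, New): (8, 8) - no unilateral deviation beneficial
(Old, Old): (5, 5) - no unilateral deviation beneficial
Mixed NE: P1 plays New with p = 0.625, P2 plays New with q = 0.625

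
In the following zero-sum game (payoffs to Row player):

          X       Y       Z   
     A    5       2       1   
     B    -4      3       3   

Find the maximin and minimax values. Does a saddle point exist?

Maximin = 1, Minimax = 3, Saddle: False

Work:
Row minimums: [1, -4] → maximin = 1
Column maximums: [5, 3, 3] → minimax = 3
No saddle point (maximin ≠ minimax). Mixed strategy needed.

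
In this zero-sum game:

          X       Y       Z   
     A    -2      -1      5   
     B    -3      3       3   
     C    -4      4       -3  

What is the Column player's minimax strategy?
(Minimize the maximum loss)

Column should play X, value = -2

Work:
Column player minimizes Row's maximum payoff:
Column X: max payoff to Row = -2
Column Y: max payoff to Row = 4
Column Z: max payoff to Row = 5
Minimum is -2, achieved by column X.
Minimax strategy: X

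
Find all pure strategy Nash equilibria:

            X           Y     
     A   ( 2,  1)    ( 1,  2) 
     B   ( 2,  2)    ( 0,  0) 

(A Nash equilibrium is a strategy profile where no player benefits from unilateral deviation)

Nash equilibrium: (A, Y), (B, X)

Work:
Best responses:
  P1 vs X: payoffs [2, 2] → best response A/B (payoff 2)
  P1 vs Y: payoffs [1, 0] → best response A (payoff 1)
  P2 vs A: payoffs [1, 2] → best response Y (payoff 2)
  P2 vs B: payoffs [2, 0] → best response X (payoff 2)
Mutual best responses: (A,Y), (B,X) → Nash equilibria.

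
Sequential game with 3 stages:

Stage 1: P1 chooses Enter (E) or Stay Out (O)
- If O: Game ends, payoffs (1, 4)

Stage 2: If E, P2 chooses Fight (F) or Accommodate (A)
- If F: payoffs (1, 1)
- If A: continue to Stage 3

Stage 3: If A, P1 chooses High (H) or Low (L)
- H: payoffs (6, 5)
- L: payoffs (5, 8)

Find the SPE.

SPE: (E, A, H); Outcome (6, 5)

Work:
Stage 3: P1 chooses H (6 vs 5)
Stage 2: P2: F->1, A->5 (anticipating H). Choose A
Stage 1: P1: O->1, E->6 (anticipating A, H). Choose E
SPE path: E -> A -> H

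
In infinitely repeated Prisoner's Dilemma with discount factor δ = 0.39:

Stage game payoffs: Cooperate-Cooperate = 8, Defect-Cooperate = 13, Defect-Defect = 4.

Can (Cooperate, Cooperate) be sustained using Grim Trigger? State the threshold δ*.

δ* = 0.5556; since δ = 0.39 < 0.5556, cooperation cannot be sustained

Work:
For Grim Trigger:
Cooperate forever: 8/(1-δ)
Defect then punished: 13 + 4·δ/(1-δ)
Need: 8/(1-δ) ≥ 13 + 4·δ/(1-δ)
Solving: δ ≥ (T-R)/(T-P) = (13-8)/(13-4) = 0.5556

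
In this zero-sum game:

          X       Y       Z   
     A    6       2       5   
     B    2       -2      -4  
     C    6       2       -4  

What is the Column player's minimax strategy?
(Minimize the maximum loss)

Column should play Y, value = 2

Work:
Column player minimizes Row's maximum payoff:
Column X: max payoff to Row = 6
Column Y: max payoff to Row = 2
Column Z: max payoff to Row = 5
Minimum is 2, achieved by column Y.
Minimax strategy: Y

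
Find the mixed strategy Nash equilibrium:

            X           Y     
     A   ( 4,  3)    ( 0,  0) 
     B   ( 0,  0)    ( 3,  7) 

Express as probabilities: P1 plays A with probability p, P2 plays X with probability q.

p = 0.7, q = 0.4286

Work:
Find probabilities that make opponent indifferent:
P2 chooses q to make P1 indifferent between A and B
P1 chooses p to make P2 indifferent between X and Y
Mixed NE: P1 plays (A: 0.7, B: 0.3), P2 plays (X: 0.4286, Y: 0.5714)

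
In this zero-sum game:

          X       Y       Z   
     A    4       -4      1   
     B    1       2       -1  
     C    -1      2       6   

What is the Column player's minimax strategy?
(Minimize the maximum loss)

Column should play Y, value = 2

Work:
Column player minimizes Row's maximum payoff:
Column X: max payoff to Row = 4
Column Y: max payoff to Row = 2
Column Z: max payoff to Row = 6
Minimum is 2, achieved by column Y.
Minimax strategy: Y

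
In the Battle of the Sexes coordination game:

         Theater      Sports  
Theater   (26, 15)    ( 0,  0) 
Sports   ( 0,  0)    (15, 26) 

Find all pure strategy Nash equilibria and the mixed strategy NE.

Pure NE: (Theater, Theater) and (Sports, Sports); Mixed NE: p = 0.6341, q = 0.3659

Work:
Check pure NE:
(Theater, Theater): (26, 15) - no unilateral deviation beneficial
(Sports, Sports): (15, 26) - no unilateral deviation beneficial
Mixed NE: P1 plays Theater with p = 0.6341, P2 plays Theater with q = 0.3659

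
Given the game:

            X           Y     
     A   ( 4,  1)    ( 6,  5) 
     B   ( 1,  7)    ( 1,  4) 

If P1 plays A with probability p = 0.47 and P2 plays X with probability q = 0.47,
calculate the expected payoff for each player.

E[P1] = 2.9082, E[P2] = 4.3337

Work:
E[P1] = p·q·π₁(A,X) + p·(1-q)·π₁(A,Y) + (1-p)·q·π₁(B,X) + (1-p)·(1-q)·π₁(B,Y)
= 0.47·0.47·4 + 0.47·0.53·6 + 0.53·0.47·1 + 0.53·0.53·1
= 2.9082

E[P2] = 4.3337 (similar calculation)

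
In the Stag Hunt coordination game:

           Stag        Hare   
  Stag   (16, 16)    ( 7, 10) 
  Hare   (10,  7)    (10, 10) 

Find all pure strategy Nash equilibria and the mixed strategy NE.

Pure NE: (Stag, Stag) and (Hare, Hare); Mixed NE: p = 0.3333, q = 0.3333

Work:
Check pure NE:
(Stag, Stag): (16, 16) - no unilateral deviation beneficial
(Hare, Hare): (10, 10) - no unilateral deviation beneficial
Mixed NE: P1 plays Stag with p = 0.3333, P2 plays Stag with q = 0.3333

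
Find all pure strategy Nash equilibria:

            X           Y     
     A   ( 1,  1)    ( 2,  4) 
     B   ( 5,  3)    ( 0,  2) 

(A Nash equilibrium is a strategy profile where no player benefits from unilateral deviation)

Nash equilibrium: (A, Y), (B, X)

Work:
Best responses:
  P1 vs X: payoffs [1, 5] → best response B (payoff 5)
  P1 vs Y: payoffs [2, 0] → best response A (payoff 2)
  P2 vs A: payoffs [1, 4] → best response Y (payoff 4)
  P2 vs B: payoffs [3, 2] → best response X (payoff 3)
Mutual best responses: (A,Y), (B,X) → Nash equilibria.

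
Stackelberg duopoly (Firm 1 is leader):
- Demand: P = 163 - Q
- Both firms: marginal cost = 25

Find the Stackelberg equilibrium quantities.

q₁* (leader) = 69.0, q₂* (follower) = 34.5

Work:
Follower's reaction: q₂ = (a - c - q₁)/2
Leader substitutes: π₁ = q₁·(a - q₁ - (a-c-q₁)/2 - c)
FOC: q₁* = (163 - 25)/2 = 69.00
Then: q₂* = (163 - 25 - 69.0)/2 = 34.50
Leader has first-mover advantage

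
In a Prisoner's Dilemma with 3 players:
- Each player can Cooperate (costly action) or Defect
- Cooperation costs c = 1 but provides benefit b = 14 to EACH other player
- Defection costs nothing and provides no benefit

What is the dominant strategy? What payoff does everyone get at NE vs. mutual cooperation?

Dominant: Defect; NE payoff = 0; Coop payoff = 27

Work:
Defect dominates (saves cost c = 1, benefit to others is external)
NE: All defect → everyone gets 0
If all cooperate: each receives (2)×14 - 1 = 27
Social dilemma: 27 > 0 but NE gives 0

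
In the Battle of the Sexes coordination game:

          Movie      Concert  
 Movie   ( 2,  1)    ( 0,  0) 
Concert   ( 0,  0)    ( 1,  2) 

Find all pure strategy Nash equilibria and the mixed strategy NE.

Pure NE: (Movie, Movie) and (Concert, Concert); Mixed NE: p = 0.6667, q = 0.3333

Work:
Check pure NE:
(Movie, Movie): (2, 1) - no unilateral deviation beneficial
(Concert, Concert): (1, 2) - no unilateral deviation beneficial
Mixed NE: P1 plays Movie with p = 0.6667, P2 plays Movie with q = 0.3333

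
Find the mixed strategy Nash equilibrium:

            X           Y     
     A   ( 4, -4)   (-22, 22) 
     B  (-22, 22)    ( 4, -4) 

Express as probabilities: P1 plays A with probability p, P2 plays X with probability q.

p = 0.5, q = 0.5

Work:
Find probabilities that make opponent indifferent:
P2 chooses q to make P1 indifferent between A and B
P1 chooses p to make P2 indifferent between X and Y
Mixed NE: P1 plays (A: 0.5, B: 0.5), P2 plays (X: 0.5, Y: 0.5)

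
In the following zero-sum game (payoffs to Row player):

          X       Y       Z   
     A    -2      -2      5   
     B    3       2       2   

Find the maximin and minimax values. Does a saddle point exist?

Maximin = 2, Minimax = 2, Saddle: True

Work:
Row minimums: [-2, 2] → maximin = 2
Column maximums: [3, 2, 5] → minimax = 2
Saddle point exists! Game value = 2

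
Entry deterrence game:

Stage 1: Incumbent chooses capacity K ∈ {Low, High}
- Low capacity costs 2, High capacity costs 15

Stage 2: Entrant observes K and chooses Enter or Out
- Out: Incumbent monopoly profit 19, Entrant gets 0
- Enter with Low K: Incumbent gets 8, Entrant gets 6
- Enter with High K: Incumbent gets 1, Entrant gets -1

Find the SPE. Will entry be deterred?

SPE: (Low, Enter|Low, Out|High); Entry not deterred. Incumbent net profit = 6, Entrant gets 6

Work:
After Low K: Entrant enters (6 > 0)
After High K: Entrant stays out (-1 < 0)
Incumbent: Low → 8−2=6, High → 19−15=4
Incumbent chooses Low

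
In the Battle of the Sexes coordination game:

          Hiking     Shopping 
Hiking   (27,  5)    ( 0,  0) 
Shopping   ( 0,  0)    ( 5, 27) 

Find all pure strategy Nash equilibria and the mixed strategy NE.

Pure NE: (Hiking, Hiking) and (Shopping, Shopping); Mixed NE: p = 0.8438, q = 0.1562

Work:
Check pure NE:
(Hiking, Hiking): (27, 5) - no unilateral deviation beneficial
(Shopping, Shopping): (5, 27) - no unilateral deviation beneficial
Mixed NE: P1 plays Hiking with p = 0.8438, P2 plays Hiking with q = 0.1562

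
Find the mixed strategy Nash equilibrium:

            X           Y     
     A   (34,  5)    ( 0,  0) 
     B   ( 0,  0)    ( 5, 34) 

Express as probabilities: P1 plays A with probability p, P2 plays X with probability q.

p = 0.8718, q = 0.1282

Work:
Find probabilities that make opponent indifferent:
P2 chooses q to make P1 indifferent between A and B
P1 chooses p to make P2 indifferent between X and Y
Mixed NE: P1 plays (A: 0.8718, B: 0.1282), P2 plays (X: 0.1282, Y: 0.8718)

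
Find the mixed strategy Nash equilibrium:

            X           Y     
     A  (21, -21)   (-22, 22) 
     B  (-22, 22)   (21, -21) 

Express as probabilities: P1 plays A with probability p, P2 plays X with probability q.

p = 0.5, q = 0.5

Work:
Find probabilities that make opponent indifferent:
P2 chooses q to make P1 indifferent between A and B
P1 chooses p to make P2 indifferent between X and Y
Mixed NE: P1 plays (A: 0.5, B: 0.5), P2 plays (X: 0.5, Y: 0.5)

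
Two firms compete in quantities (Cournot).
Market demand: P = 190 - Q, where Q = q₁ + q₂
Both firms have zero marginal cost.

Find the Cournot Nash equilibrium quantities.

q₁* = q₂* = 63.33; P* = 63.33

Work:
Profit: π_i = P·q_i = (a - q_i - q_j)·q_i
FOC: ∂π_i/∂q_i = a - 2q_i - q_j = 0
Reaction function: q_i = (190 - q_j)/2
Symmetry: q* = 190/3 = 63.33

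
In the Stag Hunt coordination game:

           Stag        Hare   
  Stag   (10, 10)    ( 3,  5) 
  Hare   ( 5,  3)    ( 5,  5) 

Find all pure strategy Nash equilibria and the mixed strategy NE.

Pure NE: (Stag, Stag) and (Hare, Hare); Mixed NE: p = 0.2857, q = 0.2857

Work:
Check pure NE:
(Stag, Stag): (10, 10) - no unilateral deviation beneficial
(Hare, Hare): (5, 5) - no unilateral deviation beneficial
Mixed NE: P1 plays Stag with p = 0.2857, P2 plays Stag with q = 0.2857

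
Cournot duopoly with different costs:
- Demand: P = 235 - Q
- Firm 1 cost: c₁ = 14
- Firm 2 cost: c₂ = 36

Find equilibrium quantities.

q₁* = 81.0, q₂* = 59.0

Work:
Reaction: q₁ = (235 - 14 - q₂)/2
Reaction: q₂ = (235 - 36 - q₁)/2
Solve simultaneously:
q₁* = (235 - 2×14 + 36)/3 = 81.0
q₂* = (235 - 2×36 + 14)/3 = 59.0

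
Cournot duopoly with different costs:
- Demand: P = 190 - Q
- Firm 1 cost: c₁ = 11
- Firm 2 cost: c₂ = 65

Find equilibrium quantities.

q₁* = 77.67, q₂* = 23.67

Work:
Reaction: q₁ = (190 - 11 - q₂)/2
Reaction: q₂ = (190 - 65 - q₁)/2
Solve simultaneously:
q₁* = (190 - 2×11 + 65)/3 = 77.67
q₂* = (190 - 2×65 + 11)/3 = 23.67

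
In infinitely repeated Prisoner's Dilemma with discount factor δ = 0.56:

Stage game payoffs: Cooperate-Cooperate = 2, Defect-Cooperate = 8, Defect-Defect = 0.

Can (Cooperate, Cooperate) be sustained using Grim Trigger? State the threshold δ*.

δ* = 0.75; since δ = 0.56 < 0.75, cooperation cannot be sustained

Work:
For Grim Trigger:
Cooperate forever: 2/(1-δ)
Defect then punished: 8 + 0·δ/(1-δ)
Need: 2/(1-δ) ≥ 8 + 0·δ/(1-δ)
Solving: δ ≥ (T-R)/(T-P) = (8-2)/(8-0) = 0.75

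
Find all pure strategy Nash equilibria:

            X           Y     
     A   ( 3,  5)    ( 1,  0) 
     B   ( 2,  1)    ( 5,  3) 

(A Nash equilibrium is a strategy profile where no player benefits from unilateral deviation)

Nash equilibrium: (A, X), (B, Y)

Work:
Best responses:
  P1 vs X: payoffs [3, 2] → best response A (payoff 3)
  P1 vs Y: payoffs [1, 5] → best response B (payoff 5)
  P2 vs A: payoffs [5, 0] → best response X (payoff 5)
  P2 vs B: payoffs [1, 3] → best response Y (payoff 3)
Mutual best responses: (A,X), (B,Y) → Nash equilibria.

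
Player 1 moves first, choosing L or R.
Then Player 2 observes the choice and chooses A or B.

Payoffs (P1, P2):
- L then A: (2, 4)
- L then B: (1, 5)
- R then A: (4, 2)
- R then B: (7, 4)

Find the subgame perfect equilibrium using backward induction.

P1 plays R, P2 plays B after L and B after R; Payoff (7, 4)

Work:
Backward induction:
After L: P2 chooses B → P1 gets 1
After R: P2 chooses B → P1 gets 7
P1 chooses R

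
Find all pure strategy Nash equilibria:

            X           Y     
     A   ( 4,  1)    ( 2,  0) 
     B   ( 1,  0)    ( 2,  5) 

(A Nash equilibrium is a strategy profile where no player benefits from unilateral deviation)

Nash equilibrium: (A, X), (B, Y)

Work:
Best responses:
  P1 vs X: payoffs [4, 1] → best response A (payoff 4)
  P1 vs Y: payoffs [2, 2] → best response A/B (payoff 2)
  P2 vs A: payoffs [1, 0] → best response X (payoff 1)
  P2 vs B: payoffs [0, 5] → best response Y (payoff 5)
Mutual best responses: (A,X), (B,Y) → Nash equilibria.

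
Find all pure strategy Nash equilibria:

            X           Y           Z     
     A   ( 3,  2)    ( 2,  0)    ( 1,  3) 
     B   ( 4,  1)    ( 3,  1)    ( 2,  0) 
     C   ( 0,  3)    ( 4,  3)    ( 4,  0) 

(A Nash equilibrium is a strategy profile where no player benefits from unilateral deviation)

Nash equilibrium: (B, X), (C, Y)

Work:
Best responses:
  P1 vs X: payoffs [3, 4, 0] → best response B (payoff 4)
  P1 vs Y: payoffs [2, 3, 4] → best response C (payoff 4)
  P1 vs Z: payoffs [1, 2, 4] → best response C (payoff 4)
  P2 vs A: payoffs [2, 0, 3] → best response Z (payoff 3)
  P2 vs B: payoffs [1, 1, 0] → best response X/Y (payoff 1)
  P2 vs C: payoffs [3, 3, 0] → best response X/Y (payoff 3)
Mutual best responses: (B,X), (C,Y) → Nash equilibria.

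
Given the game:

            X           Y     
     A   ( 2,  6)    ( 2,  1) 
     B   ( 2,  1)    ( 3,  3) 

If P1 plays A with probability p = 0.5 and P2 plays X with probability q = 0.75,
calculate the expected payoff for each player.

E[P1] = 2.125, E[P2] = 3.125

Work:
E[P1] = p·q·π₁(A,X) + p·(1-q)·π₁(A,Y) + (1-p)·q·π₁(B,X) + (1-p)·(1-q)·π₁(B,Y)
= 0.5·0.75·2 + 0.5·0.25·2 + 0.5·0.75·2 + 0.5·0.25·3
= 2.125

E[P2] = 3.125 (similar calculation)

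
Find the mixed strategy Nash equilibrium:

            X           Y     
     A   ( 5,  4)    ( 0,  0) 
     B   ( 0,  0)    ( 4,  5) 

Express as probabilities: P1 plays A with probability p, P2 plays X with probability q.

p = 0.5556, q = 0.4444

Work:
Find probabilities that make opponent indifferent:
P2 chooses q to make P1 indifferent between A and B
P1 chooses p to make P2 indifferent between X and Y
Mixed NE: P1 plays (A: 0.5556, B: 0.4444), P2 plays (X: 0.4444, Y: 0.5556)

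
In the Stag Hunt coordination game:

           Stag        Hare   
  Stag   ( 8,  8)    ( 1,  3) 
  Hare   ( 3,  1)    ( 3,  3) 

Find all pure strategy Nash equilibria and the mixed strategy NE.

Pure NE: (Stag, Stag) and (Hare, Hare); Mixed NE: p = 0.2857, q = 0.2857

Work:
Check pure NE:
(Stag, Stag): (8, 8) - no unilateral deviation beneficial
(Hare, Hare): (3, 3) - no unilateral deviation beneficial
Mixed NE: P1 plays Stag with p = 0.2857, P2 plays Stag with q = 0.2857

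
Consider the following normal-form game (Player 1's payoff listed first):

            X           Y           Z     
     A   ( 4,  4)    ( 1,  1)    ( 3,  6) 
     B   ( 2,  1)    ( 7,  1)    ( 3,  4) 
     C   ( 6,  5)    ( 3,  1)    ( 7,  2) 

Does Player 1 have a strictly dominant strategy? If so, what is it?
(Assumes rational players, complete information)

No strictly dominant strategy exists for Player 1

Work:
A strategy strictly dominates another if it gives a strictly higher payoff against every opponent action. Compare each pair of P1's strategies column-by-column:
  A vs B: [4 vs 2, 1 vs 7, 3 vs 3] → A does not strictly dominate B (column Y: 1 ≤ 7)
  A vs C: [4 vs 6, 1 vs 3, 3 vs 7] → A does not strictly dominate C (column X: 4 ≤ 6)
  B vs A: [2 vs 4, 7 vs 1, 3 vs 3] → B does not strictly dominate A (column X: 2 ≤ 4)
  B vs C: [2 vs 6, 7 vs 3, 3 vs 7] → B does not strictly dominate C (column X: 2 ≤ 6)
  C vs A: [6 vs 4, 3 vs 1, 7 vs 3] → C strictly dominates A
  C vs B: [6 vs 2, 3 vs 7, 7 vs 3] → C does not strictly dominate B (column Y: 3 ≤ 7)
No single strategy strictly dominates all others → no strictly dominant strategy.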